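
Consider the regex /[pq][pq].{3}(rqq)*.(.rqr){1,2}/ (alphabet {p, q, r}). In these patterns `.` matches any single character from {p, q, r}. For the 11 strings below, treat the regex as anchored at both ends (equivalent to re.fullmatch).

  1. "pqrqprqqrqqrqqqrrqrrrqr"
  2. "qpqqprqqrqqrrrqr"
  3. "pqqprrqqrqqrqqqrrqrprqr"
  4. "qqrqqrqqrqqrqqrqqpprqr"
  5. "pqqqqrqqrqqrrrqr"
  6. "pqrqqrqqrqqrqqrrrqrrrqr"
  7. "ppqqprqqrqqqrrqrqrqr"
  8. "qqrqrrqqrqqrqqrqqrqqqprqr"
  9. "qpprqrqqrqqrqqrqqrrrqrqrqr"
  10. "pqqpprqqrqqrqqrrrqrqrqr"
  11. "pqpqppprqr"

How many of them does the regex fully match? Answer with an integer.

11

1 → match
2 → match
3 → match
4 → match
5 → match
6 → match
7 → match
8 → match
9 → match
10 → match
11 → match
Total matched: 11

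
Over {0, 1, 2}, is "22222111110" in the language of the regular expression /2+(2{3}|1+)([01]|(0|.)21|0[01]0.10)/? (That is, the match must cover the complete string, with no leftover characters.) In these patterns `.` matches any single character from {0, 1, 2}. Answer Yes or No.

Yes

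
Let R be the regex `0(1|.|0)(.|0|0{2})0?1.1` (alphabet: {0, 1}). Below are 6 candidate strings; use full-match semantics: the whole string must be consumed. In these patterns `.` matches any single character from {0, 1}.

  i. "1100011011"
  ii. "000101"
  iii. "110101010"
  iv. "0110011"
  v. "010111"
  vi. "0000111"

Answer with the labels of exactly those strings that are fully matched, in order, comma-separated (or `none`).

i. "1100011011" → no match — must start with "0"
ii. "000101" → match
iii. "110101010" → no match — must start with "0"
iv. "0110011" → no match
v. "010111" → match
vi. "0000111" → match

ii, v, vi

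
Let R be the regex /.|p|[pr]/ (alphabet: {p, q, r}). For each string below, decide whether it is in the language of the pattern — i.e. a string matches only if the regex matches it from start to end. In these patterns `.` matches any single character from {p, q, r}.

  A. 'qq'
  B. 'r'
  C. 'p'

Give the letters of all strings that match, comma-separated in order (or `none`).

B, C

A → no match
B → match
C → match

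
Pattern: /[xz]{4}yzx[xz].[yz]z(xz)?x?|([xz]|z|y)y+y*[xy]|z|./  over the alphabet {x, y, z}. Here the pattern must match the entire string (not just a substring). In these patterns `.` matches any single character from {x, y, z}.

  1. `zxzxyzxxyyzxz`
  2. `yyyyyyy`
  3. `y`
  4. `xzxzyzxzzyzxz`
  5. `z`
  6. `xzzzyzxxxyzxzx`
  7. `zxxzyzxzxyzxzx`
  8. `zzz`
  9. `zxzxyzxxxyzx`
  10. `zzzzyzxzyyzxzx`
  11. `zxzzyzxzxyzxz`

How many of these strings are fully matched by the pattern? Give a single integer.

1 → match
2 → match
3 → match
4 → match
5 → match
6 → match
7 → match
8 → no match
9 → match
10 → match
11 → match
Total matched: 10

10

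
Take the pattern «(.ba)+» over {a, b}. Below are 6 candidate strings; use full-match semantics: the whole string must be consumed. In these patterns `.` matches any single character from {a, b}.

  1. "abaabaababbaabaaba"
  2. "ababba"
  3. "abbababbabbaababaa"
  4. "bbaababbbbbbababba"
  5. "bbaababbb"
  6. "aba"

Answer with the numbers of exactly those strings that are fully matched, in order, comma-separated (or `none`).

1, 2, 6

1 → match
2 → match
3 → no match — must end with "ba"
4 → no match
5 → no match — must end with "ba"
6 → match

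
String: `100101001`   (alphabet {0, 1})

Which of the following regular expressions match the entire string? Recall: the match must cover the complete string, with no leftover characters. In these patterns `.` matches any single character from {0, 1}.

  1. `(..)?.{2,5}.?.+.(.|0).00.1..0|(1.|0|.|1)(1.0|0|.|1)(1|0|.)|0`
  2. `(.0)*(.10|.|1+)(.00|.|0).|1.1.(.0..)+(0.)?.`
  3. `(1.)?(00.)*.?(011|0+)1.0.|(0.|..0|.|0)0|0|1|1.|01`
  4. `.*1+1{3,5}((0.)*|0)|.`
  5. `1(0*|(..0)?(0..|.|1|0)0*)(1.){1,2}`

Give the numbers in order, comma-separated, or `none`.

2

1 → no match
2 → match
3 → no match
4 → no match
5 → no match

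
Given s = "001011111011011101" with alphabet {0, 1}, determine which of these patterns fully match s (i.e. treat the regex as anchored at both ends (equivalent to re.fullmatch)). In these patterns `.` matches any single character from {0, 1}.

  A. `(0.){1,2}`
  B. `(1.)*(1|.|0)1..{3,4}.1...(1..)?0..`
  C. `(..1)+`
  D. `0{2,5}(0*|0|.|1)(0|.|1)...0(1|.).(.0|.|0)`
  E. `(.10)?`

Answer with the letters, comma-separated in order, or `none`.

C

A → no match
B → no match
C → match
D → no match
E → no match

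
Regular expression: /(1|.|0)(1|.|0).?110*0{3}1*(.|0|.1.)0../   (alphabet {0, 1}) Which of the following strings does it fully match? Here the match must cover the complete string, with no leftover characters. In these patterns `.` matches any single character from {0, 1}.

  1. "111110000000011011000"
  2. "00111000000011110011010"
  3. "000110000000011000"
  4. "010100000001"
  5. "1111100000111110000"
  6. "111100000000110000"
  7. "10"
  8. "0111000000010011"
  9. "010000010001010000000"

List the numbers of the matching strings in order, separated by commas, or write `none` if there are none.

1, 3, 5, 6, 8

1 → match
2 → no match
3 → match
4. "010100000001" → no match
5 → match
6 → match
7. "10" → no match
8 → match
9 → no match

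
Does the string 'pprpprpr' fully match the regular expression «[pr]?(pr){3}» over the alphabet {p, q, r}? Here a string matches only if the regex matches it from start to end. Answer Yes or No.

No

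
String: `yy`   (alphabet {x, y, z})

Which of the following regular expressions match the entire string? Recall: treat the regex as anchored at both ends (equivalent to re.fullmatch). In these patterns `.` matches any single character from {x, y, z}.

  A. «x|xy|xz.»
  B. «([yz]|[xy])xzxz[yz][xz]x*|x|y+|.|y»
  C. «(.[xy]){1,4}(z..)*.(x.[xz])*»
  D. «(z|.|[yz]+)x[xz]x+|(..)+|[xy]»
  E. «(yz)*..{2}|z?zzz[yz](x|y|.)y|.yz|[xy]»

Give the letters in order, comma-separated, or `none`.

B, D

A → no match
B → match
C → no match
D → match
E → no match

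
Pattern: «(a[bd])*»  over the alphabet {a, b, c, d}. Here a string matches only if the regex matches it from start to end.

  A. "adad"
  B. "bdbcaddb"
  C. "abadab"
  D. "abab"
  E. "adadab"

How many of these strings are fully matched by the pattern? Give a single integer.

4

A. "adad" → match
B. "bdbcaddb" → no match
C. "abadab" → match
D. "abab" → match
E. "adadab" → match
Total matched: 4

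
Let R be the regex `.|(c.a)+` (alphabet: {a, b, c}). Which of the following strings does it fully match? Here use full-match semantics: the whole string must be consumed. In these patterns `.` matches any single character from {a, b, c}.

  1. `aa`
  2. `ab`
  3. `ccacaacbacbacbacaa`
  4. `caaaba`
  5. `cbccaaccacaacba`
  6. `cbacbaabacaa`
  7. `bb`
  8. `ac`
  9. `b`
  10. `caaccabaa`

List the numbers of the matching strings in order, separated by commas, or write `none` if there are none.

1 → no match
2 → no match
3 → match
4 → no match
5 → no match
6 → no match
7 → no match
8 → no match
9 → match
10 → no match

3, 9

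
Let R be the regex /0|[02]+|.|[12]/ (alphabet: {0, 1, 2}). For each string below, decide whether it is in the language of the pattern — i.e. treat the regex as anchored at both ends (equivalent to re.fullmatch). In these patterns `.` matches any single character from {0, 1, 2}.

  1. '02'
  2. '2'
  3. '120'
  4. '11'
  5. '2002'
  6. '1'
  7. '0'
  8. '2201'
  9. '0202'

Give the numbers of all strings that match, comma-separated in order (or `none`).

1, 2, 5, 6, 7, 9

1 → match
2 → match
3 → no match
4 → no match
5 → match
6 → match
7 → match
8 → no match
9 → match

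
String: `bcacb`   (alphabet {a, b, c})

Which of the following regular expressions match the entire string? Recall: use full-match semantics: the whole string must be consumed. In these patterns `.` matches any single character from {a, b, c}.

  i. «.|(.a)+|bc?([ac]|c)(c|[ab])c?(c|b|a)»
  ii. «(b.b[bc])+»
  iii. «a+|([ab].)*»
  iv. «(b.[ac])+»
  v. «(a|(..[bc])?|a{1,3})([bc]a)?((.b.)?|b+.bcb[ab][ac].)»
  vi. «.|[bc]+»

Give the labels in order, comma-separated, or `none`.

i → match
ii → no match
iii → no match
iv → no match
v → no match
vi → no match

i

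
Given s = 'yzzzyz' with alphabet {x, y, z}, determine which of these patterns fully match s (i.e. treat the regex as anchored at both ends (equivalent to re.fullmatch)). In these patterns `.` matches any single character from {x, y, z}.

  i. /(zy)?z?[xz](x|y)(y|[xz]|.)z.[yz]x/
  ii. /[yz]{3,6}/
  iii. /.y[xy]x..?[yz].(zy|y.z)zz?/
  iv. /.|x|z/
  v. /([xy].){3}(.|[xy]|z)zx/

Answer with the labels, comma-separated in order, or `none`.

ii

i → no match — must end with 'x'
ii → match
iii → no match
iv → no match
v → no match — must end with 'zx'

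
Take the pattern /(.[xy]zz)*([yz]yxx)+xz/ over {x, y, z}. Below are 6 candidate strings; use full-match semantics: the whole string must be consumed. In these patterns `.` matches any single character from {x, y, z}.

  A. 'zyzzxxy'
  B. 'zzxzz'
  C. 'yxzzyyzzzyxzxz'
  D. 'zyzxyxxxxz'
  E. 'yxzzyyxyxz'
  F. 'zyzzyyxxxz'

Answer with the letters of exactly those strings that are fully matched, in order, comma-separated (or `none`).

A → no match — must end with 'yxxxz'
B → no match — must end with 'yxxxz'
C → no match — must end with 'yxxxz'
D → no match — must end with 'yxxxz'
E → no match — must end with 'yxxxz'
F → match

F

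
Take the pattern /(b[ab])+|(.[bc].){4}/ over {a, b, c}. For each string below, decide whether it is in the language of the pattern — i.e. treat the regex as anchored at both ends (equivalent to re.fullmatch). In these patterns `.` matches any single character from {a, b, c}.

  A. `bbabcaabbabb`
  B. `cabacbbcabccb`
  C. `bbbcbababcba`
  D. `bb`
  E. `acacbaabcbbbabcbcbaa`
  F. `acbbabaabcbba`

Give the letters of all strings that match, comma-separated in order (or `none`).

A → match
B → no match
C → no match
D → match
E → no match
F → no match

A, D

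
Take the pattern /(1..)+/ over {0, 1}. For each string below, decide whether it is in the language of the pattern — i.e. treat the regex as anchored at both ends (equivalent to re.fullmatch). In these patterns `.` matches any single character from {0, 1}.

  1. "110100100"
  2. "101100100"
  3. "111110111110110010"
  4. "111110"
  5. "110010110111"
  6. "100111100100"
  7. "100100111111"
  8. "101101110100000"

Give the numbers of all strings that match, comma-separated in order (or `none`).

1 → match
2 → match
3 → no match
4 → match
5 → no match
6 → match
7 → match
8 → no match

1, 2, 4, 6, 7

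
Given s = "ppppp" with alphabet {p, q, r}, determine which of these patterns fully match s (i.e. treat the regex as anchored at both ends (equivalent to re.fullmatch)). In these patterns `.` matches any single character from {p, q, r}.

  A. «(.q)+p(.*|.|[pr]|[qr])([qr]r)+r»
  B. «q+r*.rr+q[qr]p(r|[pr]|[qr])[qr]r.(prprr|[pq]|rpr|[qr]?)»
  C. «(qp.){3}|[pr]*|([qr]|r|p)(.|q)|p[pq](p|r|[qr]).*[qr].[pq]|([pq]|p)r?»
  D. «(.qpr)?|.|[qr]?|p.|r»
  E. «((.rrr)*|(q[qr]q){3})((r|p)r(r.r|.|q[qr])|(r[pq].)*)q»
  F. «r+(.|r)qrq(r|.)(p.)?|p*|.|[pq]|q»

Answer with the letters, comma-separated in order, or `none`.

C, F

A → no match — must end with "rr"
B → no match — must start with "q"
C → match
D → no match
E → no match — must end with "q"
F → match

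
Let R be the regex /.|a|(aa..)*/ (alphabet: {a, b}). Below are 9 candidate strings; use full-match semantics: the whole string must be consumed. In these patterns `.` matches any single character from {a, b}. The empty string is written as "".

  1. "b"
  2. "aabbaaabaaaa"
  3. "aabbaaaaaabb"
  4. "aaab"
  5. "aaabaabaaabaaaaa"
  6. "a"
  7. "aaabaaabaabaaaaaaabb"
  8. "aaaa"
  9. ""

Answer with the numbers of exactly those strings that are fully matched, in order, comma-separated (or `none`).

1 → match
2 → match
3 → match
4 → match
5 → match
6 → match
7 → match
8 → match
9 → match

1, 2, 3, 4, 5, 6, 7, 8, 9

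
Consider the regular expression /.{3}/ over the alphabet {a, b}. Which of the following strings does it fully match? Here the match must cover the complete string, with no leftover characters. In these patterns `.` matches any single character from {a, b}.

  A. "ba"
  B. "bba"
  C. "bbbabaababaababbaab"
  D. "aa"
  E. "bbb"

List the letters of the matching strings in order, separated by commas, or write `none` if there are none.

B, E

A → no match
B → match
C → no match
D → no match
E → match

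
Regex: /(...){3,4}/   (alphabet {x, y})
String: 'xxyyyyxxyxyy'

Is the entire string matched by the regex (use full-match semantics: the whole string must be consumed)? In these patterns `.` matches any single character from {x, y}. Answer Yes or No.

Yes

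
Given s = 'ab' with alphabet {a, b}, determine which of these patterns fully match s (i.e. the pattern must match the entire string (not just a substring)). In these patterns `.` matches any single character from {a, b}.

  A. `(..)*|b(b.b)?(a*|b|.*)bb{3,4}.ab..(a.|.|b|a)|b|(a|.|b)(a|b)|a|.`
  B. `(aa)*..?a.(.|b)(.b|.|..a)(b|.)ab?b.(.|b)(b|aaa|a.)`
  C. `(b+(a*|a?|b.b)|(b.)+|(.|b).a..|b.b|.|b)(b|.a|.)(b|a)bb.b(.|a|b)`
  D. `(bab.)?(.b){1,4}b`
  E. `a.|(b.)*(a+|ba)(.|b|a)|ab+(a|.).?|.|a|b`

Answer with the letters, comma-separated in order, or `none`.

A → match
B → no match
C → no match
D → no match — must end with 'bb'
E → match

A, E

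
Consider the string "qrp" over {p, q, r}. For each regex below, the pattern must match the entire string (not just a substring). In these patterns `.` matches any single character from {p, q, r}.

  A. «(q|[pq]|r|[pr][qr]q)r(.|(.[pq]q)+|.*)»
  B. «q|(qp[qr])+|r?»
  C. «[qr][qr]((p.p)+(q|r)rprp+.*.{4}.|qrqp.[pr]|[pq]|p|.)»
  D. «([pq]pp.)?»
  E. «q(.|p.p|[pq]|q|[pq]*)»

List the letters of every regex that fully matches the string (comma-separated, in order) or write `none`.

A, C

A → match
B → no match
C → match
D → no match
E → no match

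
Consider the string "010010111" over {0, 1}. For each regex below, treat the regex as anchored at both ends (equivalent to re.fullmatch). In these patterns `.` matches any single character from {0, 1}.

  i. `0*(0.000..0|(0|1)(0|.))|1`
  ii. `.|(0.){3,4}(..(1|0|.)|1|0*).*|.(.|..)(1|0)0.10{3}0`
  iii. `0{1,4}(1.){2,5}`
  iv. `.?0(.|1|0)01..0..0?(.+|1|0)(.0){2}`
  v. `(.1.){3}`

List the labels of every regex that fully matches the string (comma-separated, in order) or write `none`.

i → no match
ii → no match
iii → no match
iv → no match — must end with "0"
v → match

v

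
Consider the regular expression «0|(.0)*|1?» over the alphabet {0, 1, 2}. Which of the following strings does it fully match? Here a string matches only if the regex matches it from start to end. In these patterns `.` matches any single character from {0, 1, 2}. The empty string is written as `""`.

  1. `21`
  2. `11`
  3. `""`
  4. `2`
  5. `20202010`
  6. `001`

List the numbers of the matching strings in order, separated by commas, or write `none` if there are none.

1 → no match
2 → no match
3 → match
4 → no match
5 → match
6 → no match

3, 5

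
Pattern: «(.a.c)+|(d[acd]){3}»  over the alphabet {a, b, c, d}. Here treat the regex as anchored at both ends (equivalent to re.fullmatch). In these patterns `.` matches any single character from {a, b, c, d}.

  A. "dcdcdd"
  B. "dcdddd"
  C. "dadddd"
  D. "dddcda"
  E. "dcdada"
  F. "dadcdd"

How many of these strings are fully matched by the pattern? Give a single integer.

A → match
B → match
C → match
D → match
E → match
F → match
Total matched: 6

6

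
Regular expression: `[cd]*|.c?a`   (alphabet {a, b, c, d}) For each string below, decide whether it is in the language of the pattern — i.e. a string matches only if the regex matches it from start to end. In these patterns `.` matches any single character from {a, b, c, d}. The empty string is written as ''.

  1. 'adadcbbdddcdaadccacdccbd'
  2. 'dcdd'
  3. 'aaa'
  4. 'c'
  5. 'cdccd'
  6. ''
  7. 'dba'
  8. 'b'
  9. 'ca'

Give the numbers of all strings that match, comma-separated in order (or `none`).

1 → no match
2 → match
3 → no match
4 → match
5 → match
6 → match
7 → no match
8 → no match
9 → match

2, 4, 5, 6, 9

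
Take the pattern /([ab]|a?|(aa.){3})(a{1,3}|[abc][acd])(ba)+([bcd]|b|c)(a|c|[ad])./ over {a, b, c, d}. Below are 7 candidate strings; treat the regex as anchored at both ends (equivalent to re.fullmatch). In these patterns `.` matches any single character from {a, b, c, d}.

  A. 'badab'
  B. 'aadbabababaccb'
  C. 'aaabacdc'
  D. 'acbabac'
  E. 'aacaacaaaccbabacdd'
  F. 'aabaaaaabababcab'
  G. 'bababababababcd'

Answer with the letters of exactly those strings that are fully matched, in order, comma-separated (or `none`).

A → no match
B → match
C → match
D → match
E → match
F → no match
G → match

B, C, D, E, G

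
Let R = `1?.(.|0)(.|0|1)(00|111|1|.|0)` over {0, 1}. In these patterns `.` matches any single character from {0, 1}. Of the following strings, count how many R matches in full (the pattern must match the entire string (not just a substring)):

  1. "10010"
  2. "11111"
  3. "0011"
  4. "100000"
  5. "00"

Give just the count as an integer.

4

1 → match
2 → match
3 → match
4 → match
5 → no match
Total matched: 4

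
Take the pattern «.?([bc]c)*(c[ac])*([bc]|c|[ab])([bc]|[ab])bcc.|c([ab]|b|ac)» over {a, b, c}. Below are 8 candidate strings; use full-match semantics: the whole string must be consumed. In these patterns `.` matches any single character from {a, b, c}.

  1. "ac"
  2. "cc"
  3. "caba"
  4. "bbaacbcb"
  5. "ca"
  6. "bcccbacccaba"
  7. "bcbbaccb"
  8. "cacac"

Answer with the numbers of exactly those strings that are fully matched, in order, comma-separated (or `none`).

1 → no match
2 → no match
3 → no match
4 → no match
5 → match
6 → no match
7 → no match
8 → no match

5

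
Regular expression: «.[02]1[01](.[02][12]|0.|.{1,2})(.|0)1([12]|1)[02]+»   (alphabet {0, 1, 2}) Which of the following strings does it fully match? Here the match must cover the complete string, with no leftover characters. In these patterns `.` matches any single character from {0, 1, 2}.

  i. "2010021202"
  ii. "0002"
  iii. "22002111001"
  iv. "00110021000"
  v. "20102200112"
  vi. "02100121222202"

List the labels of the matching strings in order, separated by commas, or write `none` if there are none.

i, vi

i → match
ii → no match
iii → no match
iv → no match
v → no match
vi → match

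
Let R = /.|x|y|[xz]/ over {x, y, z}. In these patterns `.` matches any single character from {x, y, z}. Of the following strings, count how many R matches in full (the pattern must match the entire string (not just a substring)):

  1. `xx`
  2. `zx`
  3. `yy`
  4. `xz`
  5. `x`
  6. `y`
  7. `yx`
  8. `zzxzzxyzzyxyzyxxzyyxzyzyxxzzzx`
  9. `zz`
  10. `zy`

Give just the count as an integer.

2

1. `xx` → no match
2. `zx` → no match
3. `yy` → no match
4. `xz` → no match
5. `x` → match
6. `y` → match
7. `yx` → no match
8 → no match
9. `zz` → no match
10. `zy` → no match
Total matched: 2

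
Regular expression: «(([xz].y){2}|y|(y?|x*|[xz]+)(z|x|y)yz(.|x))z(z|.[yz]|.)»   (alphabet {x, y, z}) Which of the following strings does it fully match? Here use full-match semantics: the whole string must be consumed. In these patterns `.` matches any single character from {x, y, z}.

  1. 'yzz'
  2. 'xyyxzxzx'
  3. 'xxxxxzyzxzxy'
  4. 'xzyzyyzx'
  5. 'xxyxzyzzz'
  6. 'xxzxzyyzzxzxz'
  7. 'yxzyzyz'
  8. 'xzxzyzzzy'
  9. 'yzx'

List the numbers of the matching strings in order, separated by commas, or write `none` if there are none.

1. 'yzz' → match
2. 'xyyxzxzx' → no match
3. 'xxxxxzyzxzxy' → match
4. 'xzyzyyzx' → match
5. 'xxyxzyzzz' → match
6 → no match
7. 'yxzyzyz' → no match
8. 'xzxzyzzzy' → match
9. 'yzx' → match

1, 3, 4, 5, 8, 9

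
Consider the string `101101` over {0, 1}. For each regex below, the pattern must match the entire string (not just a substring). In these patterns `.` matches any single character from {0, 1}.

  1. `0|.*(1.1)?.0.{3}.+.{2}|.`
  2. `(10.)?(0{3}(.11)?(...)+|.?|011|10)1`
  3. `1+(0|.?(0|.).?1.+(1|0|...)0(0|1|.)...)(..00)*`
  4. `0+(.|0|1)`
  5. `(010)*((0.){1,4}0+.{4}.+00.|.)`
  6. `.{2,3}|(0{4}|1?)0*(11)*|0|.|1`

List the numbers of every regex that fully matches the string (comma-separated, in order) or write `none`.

1 → no match
2 → match
3 → no match
4 → no match — must start with `0`
5 → no match
6 → no match

2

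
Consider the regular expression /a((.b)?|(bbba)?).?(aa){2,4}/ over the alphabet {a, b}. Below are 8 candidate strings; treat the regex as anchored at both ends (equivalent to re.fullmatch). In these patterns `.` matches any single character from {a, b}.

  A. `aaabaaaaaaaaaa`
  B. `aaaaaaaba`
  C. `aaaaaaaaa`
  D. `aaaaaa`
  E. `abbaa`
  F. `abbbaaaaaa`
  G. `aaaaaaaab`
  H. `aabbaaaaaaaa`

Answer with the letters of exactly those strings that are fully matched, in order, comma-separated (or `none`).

C, D, F, H

A → no match
B → no match — must end with `aa`
C → match
D → match
E → no match
F → match
G → no match — must end with `aa`
H → match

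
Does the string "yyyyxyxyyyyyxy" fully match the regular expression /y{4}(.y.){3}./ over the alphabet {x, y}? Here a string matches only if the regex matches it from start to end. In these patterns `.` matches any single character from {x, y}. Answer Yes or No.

Yes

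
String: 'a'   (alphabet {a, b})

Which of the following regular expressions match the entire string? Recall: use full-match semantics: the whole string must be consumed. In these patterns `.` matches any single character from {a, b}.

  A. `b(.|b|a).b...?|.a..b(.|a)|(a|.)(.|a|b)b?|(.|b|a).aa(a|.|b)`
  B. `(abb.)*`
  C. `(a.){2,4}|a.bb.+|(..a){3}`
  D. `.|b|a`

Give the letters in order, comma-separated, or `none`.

A → no match
B → no match
C → no match
D → match

D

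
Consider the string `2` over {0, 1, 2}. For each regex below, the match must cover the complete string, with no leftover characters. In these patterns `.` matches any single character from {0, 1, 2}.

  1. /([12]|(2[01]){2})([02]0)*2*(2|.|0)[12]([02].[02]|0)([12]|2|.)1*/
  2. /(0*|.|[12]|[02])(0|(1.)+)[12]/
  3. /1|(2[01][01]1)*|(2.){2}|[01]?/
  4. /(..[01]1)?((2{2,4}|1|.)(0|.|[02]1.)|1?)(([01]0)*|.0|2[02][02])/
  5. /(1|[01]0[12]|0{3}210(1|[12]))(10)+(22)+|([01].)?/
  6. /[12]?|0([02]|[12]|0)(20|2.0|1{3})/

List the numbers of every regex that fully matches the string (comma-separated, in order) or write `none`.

6

1 → no match
2 → no match
3 → no match
4 → no match
5 → no match
6 → match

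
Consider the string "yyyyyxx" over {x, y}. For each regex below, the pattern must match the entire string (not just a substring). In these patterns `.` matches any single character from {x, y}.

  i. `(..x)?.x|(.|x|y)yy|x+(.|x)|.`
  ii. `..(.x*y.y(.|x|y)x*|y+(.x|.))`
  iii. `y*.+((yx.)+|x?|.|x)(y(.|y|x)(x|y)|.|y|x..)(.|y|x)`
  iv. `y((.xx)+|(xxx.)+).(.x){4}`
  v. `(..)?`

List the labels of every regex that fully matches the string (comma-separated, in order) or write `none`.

i → no match
ii → match
iii → match
iv → no match
v → no match

ii, iii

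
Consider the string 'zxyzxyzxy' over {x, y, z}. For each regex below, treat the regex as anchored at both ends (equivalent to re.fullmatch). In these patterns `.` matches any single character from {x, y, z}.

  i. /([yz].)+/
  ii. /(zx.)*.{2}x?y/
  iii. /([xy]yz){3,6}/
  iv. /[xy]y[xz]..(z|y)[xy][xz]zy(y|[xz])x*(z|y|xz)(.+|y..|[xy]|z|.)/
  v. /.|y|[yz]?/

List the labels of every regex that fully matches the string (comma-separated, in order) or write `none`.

ii

i → no match
ii → match
iii → no match — must end with 'yz'
iv → no match
v → no match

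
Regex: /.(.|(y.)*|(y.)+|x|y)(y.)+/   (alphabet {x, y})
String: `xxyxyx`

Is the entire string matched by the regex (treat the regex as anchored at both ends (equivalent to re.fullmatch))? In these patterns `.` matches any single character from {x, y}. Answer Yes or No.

Yes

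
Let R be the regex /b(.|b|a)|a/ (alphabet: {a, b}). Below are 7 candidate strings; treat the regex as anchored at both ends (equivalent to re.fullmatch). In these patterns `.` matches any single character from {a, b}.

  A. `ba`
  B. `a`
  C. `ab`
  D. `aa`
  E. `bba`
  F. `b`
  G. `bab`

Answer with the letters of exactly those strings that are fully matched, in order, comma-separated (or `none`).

A, B

A → match
B → match
C → no match
D → no match
E → no match
F → no match
G → no match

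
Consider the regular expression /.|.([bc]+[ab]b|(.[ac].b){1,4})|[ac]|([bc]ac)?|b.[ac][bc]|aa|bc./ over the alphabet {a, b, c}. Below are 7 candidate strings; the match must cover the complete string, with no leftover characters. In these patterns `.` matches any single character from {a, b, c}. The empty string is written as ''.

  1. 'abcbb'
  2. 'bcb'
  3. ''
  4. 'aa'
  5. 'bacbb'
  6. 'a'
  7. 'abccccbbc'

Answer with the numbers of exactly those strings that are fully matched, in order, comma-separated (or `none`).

1, 2, 3, 4, 5, 6

1 → match
2 → match
3 → match
4 → match
5 → match
6 → match
7 → no match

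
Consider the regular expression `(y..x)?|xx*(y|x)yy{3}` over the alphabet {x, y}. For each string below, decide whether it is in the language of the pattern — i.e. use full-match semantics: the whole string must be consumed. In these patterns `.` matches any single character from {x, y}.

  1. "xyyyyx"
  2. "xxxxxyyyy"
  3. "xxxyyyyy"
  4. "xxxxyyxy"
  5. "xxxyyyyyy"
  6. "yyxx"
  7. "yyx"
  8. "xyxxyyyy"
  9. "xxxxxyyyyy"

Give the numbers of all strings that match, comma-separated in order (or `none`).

1 → no match
2 → match
3 → match
4 → no match
5 → no match
6 → match
7 → no match
8 → no match
9 → match

2, 3, 6, 9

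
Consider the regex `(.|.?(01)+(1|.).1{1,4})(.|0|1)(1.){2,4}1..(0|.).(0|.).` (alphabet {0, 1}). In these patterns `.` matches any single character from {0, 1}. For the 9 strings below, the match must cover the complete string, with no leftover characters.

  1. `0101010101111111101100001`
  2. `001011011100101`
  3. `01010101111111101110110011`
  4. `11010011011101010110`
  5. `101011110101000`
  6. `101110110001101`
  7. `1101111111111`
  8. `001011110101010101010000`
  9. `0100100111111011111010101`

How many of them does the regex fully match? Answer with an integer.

1 → match
2 → no match
3 → no match
4 → no match
5 → no match
6 → no match
7 → no match
8 → match
9 → no match
Total matched: 2

2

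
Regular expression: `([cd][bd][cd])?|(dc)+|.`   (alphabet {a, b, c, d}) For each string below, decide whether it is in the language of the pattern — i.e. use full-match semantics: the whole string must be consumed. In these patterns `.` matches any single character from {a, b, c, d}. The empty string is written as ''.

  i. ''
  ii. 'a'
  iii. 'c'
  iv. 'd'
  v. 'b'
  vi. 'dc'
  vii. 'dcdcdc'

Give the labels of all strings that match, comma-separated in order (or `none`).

i → match
ii → match
iii → match
iv → match
v → match
vi → match
vii → match

i, ii, iii, iv, v, vi, vii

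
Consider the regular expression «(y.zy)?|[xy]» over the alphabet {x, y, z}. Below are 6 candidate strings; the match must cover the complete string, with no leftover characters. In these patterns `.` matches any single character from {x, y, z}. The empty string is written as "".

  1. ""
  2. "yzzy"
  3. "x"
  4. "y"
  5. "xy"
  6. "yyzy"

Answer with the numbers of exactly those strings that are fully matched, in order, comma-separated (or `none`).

1 → match
2 → match
3 → match
4 → match
5 → no match
6 → match

1, 2, 3, 4, 6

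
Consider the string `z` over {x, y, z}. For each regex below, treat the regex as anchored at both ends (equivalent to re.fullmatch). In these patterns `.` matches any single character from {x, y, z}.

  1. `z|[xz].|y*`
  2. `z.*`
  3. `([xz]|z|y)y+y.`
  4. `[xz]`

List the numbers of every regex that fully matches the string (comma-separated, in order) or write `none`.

1, 2, 4

1 → match
2 → match
3 → no match
4 → match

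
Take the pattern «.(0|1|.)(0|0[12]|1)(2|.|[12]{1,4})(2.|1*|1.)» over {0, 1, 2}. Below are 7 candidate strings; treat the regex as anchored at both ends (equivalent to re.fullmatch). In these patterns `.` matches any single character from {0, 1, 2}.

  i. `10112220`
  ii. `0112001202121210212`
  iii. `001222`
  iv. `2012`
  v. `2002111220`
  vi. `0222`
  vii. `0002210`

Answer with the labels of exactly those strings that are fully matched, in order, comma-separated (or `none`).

i → match
ii → no match
iii → match
iv → match
v → match
vi → no match
vii → match

i, iii, iv, v, vii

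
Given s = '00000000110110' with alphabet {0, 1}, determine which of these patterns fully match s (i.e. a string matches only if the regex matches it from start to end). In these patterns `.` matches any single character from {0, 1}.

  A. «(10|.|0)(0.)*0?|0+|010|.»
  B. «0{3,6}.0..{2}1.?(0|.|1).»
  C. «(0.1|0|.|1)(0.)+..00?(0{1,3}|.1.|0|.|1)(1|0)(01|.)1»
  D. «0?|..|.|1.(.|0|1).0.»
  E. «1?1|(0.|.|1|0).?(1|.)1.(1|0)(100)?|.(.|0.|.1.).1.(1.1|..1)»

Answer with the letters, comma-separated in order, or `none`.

B

A → no match
B → match
C → no match — must end with '1'
D → no match
E → no match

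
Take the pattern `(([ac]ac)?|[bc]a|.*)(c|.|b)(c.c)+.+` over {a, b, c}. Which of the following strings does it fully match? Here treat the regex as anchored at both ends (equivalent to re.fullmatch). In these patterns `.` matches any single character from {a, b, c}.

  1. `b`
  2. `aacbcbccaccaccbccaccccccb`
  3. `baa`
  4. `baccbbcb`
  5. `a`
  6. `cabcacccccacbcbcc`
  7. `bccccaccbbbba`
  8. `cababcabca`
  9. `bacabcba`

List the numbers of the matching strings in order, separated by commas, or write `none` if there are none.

1 → no match
2 → match
3 → no match
4 → no match
5 → no match
6 → match
7 → match
8 → no match
9 → no match

2, 6, 7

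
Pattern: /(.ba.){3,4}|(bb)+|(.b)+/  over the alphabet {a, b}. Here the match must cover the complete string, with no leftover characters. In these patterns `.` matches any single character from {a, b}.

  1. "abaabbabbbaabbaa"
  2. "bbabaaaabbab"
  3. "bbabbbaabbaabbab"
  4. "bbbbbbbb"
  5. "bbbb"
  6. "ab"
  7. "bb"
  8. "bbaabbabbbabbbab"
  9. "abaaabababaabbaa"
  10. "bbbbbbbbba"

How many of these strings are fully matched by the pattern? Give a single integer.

8

1 → match
2. "bbabaaaabbab" → no match
3 → match
4. "bbbbbbbb" → match
5. "bbbb" → match
6. "ab" → match
7. "bb" → match
8 → match
9 → match
10. "bbbbbbbbba" → no match
Total matched: 8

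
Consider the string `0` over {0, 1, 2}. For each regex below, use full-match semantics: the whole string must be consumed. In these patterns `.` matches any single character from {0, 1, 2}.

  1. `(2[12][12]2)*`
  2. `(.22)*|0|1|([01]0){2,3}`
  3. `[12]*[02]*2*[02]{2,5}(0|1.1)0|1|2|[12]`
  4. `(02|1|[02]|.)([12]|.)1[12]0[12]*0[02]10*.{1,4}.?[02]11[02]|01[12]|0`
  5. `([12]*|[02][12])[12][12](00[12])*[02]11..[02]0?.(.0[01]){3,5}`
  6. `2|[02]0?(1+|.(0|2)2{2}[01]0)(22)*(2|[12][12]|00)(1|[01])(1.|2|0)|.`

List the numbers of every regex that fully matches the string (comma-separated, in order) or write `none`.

1 → no match
2 → match
3 → no match
4 → match
5 → no match
6 → match

2, 4, 6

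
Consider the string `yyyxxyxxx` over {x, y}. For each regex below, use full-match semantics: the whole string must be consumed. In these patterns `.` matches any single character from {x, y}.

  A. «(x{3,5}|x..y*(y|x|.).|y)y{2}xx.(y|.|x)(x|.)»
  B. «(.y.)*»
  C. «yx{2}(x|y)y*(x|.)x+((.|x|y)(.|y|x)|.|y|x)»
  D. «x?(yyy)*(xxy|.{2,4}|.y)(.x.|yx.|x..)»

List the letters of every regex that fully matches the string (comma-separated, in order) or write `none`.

A → no match
B → no match
C → no match — must start with `yx`
D → match

D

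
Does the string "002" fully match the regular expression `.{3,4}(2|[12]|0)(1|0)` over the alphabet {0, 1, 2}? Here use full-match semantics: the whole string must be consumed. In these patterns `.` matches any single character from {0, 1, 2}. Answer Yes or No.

No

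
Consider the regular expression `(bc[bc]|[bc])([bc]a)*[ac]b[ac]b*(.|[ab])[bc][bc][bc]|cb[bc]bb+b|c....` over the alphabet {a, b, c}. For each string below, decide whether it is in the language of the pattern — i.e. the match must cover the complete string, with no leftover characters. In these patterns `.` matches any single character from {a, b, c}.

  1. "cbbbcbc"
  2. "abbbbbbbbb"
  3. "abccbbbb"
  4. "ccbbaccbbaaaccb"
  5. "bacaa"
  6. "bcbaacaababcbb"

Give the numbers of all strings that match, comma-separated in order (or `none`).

none

1 → no match
2 → no match
3 → no match
4 → no match
5 → no match
6 → no match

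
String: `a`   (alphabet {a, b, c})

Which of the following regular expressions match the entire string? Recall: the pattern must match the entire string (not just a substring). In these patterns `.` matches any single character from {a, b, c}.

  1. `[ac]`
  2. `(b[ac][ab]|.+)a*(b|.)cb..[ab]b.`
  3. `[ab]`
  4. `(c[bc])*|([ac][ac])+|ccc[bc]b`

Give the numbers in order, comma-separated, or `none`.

1 → match
2 → no match
3 → match
4 → no match

1, 3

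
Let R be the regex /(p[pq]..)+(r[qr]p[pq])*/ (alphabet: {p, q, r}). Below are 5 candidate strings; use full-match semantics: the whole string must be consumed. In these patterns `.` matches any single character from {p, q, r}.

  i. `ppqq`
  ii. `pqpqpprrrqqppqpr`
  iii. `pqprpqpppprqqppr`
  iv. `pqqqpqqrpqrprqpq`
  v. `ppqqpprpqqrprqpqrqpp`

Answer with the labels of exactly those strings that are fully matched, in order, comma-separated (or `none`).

i, iv

i → match
ii → no match
iii → no match
iv → match
v → no match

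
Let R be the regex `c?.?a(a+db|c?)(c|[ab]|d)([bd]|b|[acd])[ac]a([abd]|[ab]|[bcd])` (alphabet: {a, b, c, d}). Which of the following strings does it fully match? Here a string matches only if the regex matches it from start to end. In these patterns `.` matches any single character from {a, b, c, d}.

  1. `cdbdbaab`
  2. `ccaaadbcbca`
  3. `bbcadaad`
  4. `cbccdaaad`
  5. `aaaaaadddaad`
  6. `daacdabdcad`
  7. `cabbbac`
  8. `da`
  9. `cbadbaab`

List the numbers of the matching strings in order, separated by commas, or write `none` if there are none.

1 → no match
2 → no match
3 → no match
4 → no match
5 → no match
6 → no match
7 → no match
8 → no match
9 → match

9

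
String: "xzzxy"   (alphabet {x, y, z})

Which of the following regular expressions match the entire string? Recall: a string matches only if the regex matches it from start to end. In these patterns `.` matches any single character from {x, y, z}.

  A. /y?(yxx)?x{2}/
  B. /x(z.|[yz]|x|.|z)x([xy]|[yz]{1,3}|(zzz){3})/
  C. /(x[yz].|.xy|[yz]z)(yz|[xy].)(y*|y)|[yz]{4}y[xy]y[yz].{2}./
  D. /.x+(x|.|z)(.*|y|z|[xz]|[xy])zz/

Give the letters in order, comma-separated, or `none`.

A → no match — must end with "x"
B → match
C → match
D → no match — must end with "zz"

B, C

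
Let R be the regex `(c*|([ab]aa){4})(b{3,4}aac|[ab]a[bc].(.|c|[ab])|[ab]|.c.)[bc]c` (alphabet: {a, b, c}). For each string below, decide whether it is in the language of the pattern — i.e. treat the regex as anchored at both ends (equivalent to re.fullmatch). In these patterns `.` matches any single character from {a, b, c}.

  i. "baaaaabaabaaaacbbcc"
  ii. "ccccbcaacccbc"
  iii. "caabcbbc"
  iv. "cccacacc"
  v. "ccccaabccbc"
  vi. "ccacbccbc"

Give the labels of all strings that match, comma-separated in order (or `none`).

i, iii, iv, v

i → match
ii → no match
iii → match
iv → match
v → match
vi → no match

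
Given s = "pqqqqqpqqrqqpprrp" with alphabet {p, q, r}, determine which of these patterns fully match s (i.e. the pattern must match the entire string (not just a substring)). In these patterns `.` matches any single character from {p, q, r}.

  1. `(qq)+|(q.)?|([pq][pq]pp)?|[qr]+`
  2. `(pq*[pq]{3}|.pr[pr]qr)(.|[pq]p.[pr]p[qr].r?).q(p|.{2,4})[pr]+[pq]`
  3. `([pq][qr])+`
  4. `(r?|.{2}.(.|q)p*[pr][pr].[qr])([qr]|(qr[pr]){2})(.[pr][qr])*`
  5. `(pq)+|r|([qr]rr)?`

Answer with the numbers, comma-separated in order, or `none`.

1 → no match
2 → match
3 → no match
4 → no match
5 → no match

2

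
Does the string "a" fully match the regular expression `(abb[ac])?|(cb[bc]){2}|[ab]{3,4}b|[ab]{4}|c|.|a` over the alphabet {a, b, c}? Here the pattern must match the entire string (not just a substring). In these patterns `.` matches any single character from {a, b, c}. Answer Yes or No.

Yes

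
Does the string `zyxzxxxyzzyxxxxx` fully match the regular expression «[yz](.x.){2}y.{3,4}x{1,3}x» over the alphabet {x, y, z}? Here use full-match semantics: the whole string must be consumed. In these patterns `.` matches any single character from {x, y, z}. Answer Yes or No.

Yes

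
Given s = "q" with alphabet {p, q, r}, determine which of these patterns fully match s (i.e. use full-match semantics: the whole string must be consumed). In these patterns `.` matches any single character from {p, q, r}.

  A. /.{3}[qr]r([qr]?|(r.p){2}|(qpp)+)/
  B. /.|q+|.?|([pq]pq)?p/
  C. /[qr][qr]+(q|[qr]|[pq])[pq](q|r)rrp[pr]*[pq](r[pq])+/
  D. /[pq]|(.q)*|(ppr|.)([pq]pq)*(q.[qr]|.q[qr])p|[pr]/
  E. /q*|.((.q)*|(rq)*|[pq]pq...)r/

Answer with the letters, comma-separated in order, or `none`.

A → no match
B → match
C → no match
D → match
E → match

B, D, E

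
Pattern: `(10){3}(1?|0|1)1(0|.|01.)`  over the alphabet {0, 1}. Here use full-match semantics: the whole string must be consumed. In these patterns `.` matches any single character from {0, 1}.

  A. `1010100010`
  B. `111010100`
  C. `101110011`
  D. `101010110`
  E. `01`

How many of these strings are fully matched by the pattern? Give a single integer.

1

A → no match
B → no match — must start with `10`
C → no match
D → match
E → no match — must start with `10`
Total matched: 1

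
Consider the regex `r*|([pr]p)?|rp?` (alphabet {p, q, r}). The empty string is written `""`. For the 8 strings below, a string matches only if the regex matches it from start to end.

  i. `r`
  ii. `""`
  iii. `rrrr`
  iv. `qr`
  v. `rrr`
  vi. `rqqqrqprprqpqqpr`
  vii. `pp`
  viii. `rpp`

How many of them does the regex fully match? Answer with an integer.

i → match
ii → match
iii → match
iv → no match
v → match
vi → no match
vii → match
viii → no match
Total matched: 5

5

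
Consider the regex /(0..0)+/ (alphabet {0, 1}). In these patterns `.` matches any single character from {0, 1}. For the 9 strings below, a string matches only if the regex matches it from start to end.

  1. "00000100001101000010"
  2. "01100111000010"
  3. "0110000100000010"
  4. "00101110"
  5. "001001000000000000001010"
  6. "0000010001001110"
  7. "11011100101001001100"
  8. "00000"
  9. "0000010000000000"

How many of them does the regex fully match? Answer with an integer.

1

1 → no match
2 → no match
3 → no match
4 → no match
5 → no match
6 → no match
7 → no match — must start with "0"
8 → no match
9 → match
Total matched: 1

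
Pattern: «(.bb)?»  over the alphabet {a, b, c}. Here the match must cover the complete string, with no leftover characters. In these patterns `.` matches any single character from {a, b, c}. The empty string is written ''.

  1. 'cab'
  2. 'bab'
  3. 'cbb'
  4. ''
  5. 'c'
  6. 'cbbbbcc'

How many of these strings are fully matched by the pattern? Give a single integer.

2

1 → no match
2 → no match
3 → match
4 → match
5 → no match
6 → no match
Total matched: 2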